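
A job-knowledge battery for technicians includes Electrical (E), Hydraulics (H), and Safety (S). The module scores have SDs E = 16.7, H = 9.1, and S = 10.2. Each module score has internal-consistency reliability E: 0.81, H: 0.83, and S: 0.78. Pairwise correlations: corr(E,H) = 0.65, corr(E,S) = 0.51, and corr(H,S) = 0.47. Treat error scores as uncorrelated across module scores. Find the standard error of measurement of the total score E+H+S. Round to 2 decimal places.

Var(total) = 465.74 + 458.559 = 924.299.
True-score variance = 375.784 + 458.559 = 834.343, so reliability = 0.9027.
Error variance = 924.299 − 834.343 = 89.9556; SEM = √89.9556 = 9.48.

9.48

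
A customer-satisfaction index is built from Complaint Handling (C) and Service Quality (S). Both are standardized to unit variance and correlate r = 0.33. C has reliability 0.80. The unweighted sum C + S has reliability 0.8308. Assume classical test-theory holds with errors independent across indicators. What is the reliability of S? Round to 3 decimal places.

0.750

Var(C+S) = 2 + 2·0.33 = 2.660.
True-score variance = ρ_C + ρ_S + 2·0.33, so 0.8308 = (0.80 + ρ_S + 0.66) / 2.660.
ρ_S = 0.8308·2.660 − 0.80 − 0.66 = 0.750.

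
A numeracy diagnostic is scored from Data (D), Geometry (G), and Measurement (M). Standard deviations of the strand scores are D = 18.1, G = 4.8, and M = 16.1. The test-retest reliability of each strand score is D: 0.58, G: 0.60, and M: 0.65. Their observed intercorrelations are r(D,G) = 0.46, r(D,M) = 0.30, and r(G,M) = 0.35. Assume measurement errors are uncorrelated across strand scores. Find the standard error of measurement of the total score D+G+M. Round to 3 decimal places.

Var(total) = 609.86 + 308.872 = 918.732.
True-score variance = 372.324 + 308.872 = 681.196, so reliability = 0.7415.
Error variance = 918.732 − 681.196 = 237.536; SEM = √237.536 = 15.412.

15.412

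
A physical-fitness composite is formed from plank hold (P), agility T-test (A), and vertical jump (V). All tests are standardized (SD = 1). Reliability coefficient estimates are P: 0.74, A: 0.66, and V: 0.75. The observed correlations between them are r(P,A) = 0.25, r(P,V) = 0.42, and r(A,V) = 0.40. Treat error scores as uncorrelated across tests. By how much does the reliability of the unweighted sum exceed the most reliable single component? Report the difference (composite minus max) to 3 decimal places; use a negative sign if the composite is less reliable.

0.085

Var(sum) = 3 + 2.14 = 5.14; true-score variance = 2.15 + 2.14 = 4.29; composite reliability = 0.8346.
Max component reliability = 0.7500.
Difference = 0.8346 − 0.7500 = 0.085.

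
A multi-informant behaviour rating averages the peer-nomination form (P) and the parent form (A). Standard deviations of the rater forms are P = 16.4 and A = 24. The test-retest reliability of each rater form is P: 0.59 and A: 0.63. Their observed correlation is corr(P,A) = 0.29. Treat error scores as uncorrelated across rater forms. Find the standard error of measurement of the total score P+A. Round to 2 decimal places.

17.98

Var(total) = 844.96 + 228.288 = 1073.25.
True-score variance = 521.566 + 228.288 = 749.854, so reliability = 0.6987.
Error variance = 1073.25 − 749.854 = 323.394; SEM = √323.394 = 17.98.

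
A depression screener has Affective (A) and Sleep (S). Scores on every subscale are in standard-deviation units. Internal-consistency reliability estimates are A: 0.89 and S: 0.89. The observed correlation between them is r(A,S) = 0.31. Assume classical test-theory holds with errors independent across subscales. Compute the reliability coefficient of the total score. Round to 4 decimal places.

0.9160

Var(A+S) = 2 + 2·[0.31] = 2 + 0.62 = 2.62.
Because errors are independent across components, Cov(Tᵢ,Tⱼ) = Cov(Xᵢ,Xⱼ); the off-diagonal part of the true-score variance is the same as above.
True-score variance = [0.89 + 0.89] + 0.62 = 1.78 + 0.62 = 2.4.
Reliability = 2.4 / 2.62 = 0.9160.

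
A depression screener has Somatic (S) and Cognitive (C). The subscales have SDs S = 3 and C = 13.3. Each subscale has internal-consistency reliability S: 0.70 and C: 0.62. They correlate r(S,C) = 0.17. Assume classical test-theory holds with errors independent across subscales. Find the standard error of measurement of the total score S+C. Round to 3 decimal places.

Var(total) = 185.89 + 13.566 = 199.456.
True-score variance = 115.972 + 13.566 = 129.538, so reliability = 0.6495.
Error variance = 199.456 − 129.538 = 69.9182; SEM = √69.9182 = 8.362.

8.362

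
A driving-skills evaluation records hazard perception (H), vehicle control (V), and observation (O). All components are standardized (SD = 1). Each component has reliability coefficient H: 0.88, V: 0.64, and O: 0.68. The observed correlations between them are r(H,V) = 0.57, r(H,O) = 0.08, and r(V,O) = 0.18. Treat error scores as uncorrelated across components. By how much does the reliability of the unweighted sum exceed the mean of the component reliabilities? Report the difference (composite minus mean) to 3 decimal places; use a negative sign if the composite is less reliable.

0.095

Var(sum) = 3 + 1.66 = 4.66; true-score variance = 2.2 + 1.66 = 3.86; composite reliability = 0.8283.
Mean component reliability = 0.7333.
Difference = 0.8283 − 0.7333 = 0.095.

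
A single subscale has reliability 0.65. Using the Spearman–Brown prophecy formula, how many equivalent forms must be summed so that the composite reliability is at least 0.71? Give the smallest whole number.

2

k ≥ ρ*(1−ρ₁)/(ρ₁(1−ρ*)) = 0.71·0.35 / (0.65·0.29) = 1.318.
Smallest integer k = 2.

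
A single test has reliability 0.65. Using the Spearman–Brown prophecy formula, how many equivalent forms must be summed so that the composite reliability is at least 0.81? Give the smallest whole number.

k ≥ ρ*(1−ρ₁)/(ρ₁(1−ρ*)) = 0.81·0.35 / (0.65·0.19) = 2.296.
Smallest integer k = 3.

3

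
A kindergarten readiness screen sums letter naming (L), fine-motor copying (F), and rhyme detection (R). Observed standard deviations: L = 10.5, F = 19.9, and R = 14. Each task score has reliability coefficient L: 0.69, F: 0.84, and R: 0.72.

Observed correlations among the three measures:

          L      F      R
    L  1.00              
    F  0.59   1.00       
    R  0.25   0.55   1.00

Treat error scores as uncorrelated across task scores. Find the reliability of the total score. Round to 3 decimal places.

0.885

Var(L+F+R) = 10.5² + 19.9² + 14² + 2·[10.5·19.9·0.59 + 10.5·14·0.25 + 19.9·14·0.55] = 702.26 + 626.521 = 1328.78.
Under uncorrelated errors the observed covariances equal the true-score covariances, so only the own-variance terms attenuate.
True-score variance = [10.5²·0.69 + 19.9²·0.84 + 14²·0.72] + 626.521 = 549.841 + 626.521 = 1176.36.
Reliability = 1176.36 / 1328.78 = 0.885.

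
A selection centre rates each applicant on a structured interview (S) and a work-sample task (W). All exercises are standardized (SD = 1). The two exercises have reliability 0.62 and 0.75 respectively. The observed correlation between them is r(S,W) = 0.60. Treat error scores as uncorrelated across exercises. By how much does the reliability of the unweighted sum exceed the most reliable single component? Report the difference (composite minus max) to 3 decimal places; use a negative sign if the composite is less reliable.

Var(sum) = 2 + 1.2 = 3.2; true-score variance = 1.37 + 1.2 = 2.57; composite reliability = 0.8031.
Max component reliability = 0.7500.
Difference = 0.8031 − 0.7500 = 0.053.

0.053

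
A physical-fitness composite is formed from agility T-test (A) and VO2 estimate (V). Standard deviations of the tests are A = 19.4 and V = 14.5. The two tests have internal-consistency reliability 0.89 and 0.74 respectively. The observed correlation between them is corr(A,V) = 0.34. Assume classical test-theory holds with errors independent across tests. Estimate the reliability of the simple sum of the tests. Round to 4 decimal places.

0.8765

Var(A+V) = 19.4² + 14.5² + 2·[19.4·14.5·0.34] = 586.61 + 191.284 = 777.894.
Because errors are independent across components, Cov(Tᵢ,Tⱼ) = Cov(Xᵢ,Xⱼ); the off-diagonal part of the true-score variance is the same as above.
True-score variance = [19.4²·0.89 + 14.5²·0.74] + 191.284 = 490.545 + 191.284 = 681.829.
Reliability = 681.829 / 777.894 = 0.8765.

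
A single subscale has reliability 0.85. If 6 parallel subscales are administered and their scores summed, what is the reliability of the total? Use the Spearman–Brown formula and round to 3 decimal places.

0.971

ρ_k = kρ / (1 + (k−1)ρ) = 6·0.85 / (1 + 5·0.85) = 5.100 / 5.250 = 0.971.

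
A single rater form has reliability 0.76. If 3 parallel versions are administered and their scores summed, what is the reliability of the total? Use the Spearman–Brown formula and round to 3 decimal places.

ρ_k = kρ / (1 + (k−1)ρ) = 3·0.76 / (1 + 2·0.76) = 2.280 / 2.520 = 0.905.

0.905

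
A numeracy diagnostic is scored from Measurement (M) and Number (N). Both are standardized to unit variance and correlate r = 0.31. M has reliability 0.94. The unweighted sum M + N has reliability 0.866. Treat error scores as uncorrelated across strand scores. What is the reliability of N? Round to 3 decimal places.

0.709

Var(M+N) = 2 + 2·0.31 = 2.620.
True-score variance = ρ_M + ρ_N + 2·0.31, so 0.866 = (0.94 + ρ_N + 0.62) / 2.620.
ρ_N = 0.866·2.620 − 0.94 − 0.62 = 0.709.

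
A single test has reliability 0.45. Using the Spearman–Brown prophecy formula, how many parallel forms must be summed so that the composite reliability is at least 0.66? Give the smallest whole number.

k ≥ ρ*(1−ρ₁)/(ρ₁(1−ρ*)) = 0.66·0.55 / (0.45·0.34) = 2.373.
Smallest integer k = 3.

3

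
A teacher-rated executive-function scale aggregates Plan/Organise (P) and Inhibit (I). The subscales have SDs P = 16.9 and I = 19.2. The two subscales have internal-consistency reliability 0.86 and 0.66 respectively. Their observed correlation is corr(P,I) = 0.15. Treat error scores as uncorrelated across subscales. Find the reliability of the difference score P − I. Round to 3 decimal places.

Var(P−I) = 16.9² + 19.2² − 2·16.9·19.2·0.15 = 654.25 − 97.344 = 556.906.
Because errors are independent across components, Cov(Tᵢ,Tⱼ) = Cov(Xᵢ,Xⱼ); the off-diagonal part of the true-score variance is the same as above.
True-score variance = [16.9²·0.86 + 19.2²·0.66] − 97.344 = 488.927 − 97.344 = 391.583.
Reliability = 391.583 / 556.906 = 0.703.

0.703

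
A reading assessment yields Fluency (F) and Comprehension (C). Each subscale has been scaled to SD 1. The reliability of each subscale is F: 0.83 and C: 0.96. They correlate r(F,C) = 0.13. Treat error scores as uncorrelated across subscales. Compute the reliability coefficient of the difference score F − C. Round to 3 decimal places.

Var(F−C) = 1 + 1 − 2·0.13 = 2 − 0.26 = 1.74.
Under uncorrelated errors the observed covariances equal the true-score covariances, so only the own-variance terms attenuate.
True-score variance = [0.83 + 0.96] − 0.26 = 1.79 − 0.26 = 1.53.
Reliability = 1.53 / 1.74 = 0.879.

0.879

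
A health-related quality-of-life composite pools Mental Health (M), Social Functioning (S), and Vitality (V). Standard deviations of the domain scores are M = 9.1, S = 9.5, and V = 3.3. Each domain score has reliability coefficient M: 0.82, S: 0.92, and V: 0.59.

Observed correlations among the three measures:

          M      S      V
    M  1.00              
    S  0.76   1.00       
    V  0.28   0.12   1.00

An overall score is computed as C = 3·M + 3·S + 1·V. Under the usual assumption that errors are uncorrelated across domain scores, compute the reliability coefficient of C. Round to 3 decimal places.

Var(C) = 3²·9.1² + 3²·9.5² + 3.3² + 2·[9·9.1·9.5·0.76 + 3·9.1·3.3·0.28 + 3·9.5·3.3·0.12] = 1568.43 + 1255.66 = 2824.09.
Because errors are independent across components, Cov(Tᵢ,Tⱼ) = Cov(Xᵢ,Xⱼ); the off-diagonal part of the true-score variance is the same as above.
True-score variance = [3²·9.1²·0.82 + 3²·9.5²·0.92 + 3.3²·0.59] + 1255.66 = 1364.83 + 1255.66 = 2620.49.
Reliability = 2620.49 / 2824.09 = 0.928.

0.928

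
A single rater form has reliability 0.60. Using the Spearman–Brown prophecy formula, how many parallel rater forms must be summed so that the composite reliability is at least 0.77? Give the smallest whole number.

k ≥ ρ*(1−ρ₁)/(ρ₁(1−ρ*)) = 0.77·0.40 / (0.60·0.23) = 2.232.
Smallest integer k = 3.

3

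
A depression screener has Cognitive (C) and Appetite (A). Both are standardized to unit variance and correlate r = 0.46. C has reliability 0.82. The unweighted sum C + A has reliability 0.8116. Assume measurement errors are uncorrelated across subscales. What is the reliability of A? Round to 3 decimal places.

Var(C+A) = 2 + 2·0.46 = 2.920.
True-score variance = ρ_C + ρ_A + 2·0.46, so 0.8116 = (0.82 + ρ_A + 0.92) / 2.920.
ρ_A = 0.8116·2.920 − 0.82 − 0.92 = 0.630.

0.630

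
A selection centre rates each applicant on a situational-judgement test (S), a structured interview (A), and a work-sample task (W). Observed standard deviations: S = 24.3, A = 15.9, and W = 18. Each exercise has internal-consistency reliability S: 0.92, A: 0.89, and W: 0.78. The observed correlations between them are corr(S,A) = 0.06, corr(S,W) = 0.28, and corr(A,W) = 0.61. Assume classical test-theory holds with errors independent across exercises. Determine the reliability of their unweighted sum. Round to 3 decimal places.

0.919

Var(S+A+W) = 24.3² + 15.9² + 18² + 2·[24.3·15.9·0.06 + 24.3·18·0.28 + 15.9·18·0.61] = 1167.3 + 640.472 = 1807.77.
Under uncorrelated errors the observed covariances equal the true-score covariances, so only the own-variance terms attenuate.
True-score variance = [24.3²·0.92 + 15.9²·0.89 + 18²·0.78] + 640.472 = 1020.97 + 640.472 = 1661.44.
Reliability = 1661.44 / 1807.77 = 0.919.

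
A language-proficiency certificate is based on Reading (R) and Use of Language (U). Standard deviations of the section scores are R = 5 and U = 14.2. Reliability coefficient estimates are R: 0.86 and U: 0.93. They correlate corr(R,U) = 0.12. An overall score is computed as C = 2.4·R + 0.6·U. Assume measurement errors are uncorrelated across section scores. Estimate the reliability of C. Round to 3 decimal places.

0.895

Var(C) = 2.4²·5² + 0.6²·14.2² + 2·[1.44·5·14.2·0.12] = 216.59 + 24.5376 = 241.128.
Under uncorrelated errors the observed covariances equal the true-score covariances, so only the own-variance terms attenuate.
True-score variance = [2.4²·5²·0.86 + 0.6²·14.2²·0.93] + 24.5376 = 191.349 + 24.5376 = 215.887.
Reliability = 215.887 / 241.128 = 0.895.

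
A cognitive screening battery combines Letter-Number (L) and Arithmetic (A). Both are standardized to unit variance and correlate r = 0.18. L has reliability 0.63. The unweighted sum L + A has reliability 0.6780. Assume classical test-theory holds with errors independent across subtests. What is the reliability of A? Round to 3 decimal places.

Var(L+A) = 2 + 2·0.18 = 2.360.
True-score variance = ρ_L + ρ_A + 2·0.18, so 0.6780 = (0.63 + ρ_A + 0.36) / 2.360.
ρ_A = 0.6780·2.360 − 0.63 − 0.36 = 0.610.

0.610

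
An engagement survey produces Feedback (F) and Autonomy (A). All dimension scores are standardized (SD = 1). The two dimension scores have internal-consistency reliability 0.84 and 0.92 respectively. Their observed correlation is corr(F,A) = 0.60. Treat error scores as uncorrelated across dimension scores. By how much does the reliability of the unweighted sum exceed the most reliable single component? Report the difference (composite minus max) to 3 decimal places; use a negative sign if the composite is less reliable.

Var(sum) = 2 + 1.2 = 3.2; true-score variance = 1.76 + 1.2 = 2.96; composite reliability = 0.9250.
Max component reliability = 0.9200.
Difference = 0.9250 − 0.9200 = 0.005.

0.005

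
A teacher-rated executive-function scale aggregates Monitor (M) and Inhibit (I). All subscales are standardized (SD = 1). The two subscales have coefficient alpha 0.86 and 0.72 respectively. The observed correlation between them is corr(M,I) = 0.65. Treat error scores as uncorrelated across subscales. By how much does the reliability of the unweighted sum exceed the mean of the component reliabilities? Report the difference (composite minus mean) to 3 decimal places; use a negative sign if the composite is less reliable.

0.083

Var(sum) = 2 + 1.3 = 3.3; true-score variance = 1.58 + 1.3 = 2.88; composite reliability = 0.8727.
Mean component reliability = 0.7900.
Difference = 0.8727 − 0.7900 = 0.083.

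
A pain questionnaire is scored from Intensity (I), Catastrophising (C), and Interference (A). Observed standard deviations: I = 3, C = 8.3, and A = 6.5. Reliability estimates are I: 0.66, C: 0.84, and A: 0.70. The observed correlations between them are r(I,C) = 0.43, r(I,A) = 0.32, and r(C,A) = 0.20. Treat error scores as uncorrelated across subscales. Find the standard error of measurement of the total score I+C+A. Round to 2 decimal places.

5.17

Var(total) = 120.14 + 55.474 = 175.614.
True-score variance = 93.3826 + 55.474 = 148.857, so reliability = 0.8476.
Error variance = 175.614 − 148.857 = 26.7574; SEM = √26.7574 = 5.17.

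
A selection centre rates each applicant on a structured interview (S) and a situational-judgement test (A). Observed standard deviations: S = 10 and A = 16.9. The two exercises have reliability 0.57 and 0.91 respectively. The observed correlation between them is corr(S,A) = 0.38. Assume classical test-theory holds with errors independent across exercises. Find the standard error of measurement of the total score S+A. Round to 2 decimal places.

Var(total) = 385.61 + 128.44 = 514.05.
True-score variance = 316.905 + 128.44 = 445.345, so reliability = 0.8663.
Error variance = 514.05 − 445.345 = 68.7049; SEM = √68.7049 = 8.29.

8.29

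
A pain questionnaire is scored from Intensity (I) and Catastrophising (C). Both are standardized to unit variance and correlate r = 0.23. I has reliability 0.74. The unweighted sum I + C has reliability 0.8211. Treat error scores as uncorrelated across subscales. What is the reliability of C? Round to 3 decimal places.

0.820

Var(I+C) = 2 + 2·0.23 = 2.460.
True-score variance = ρ_I + ρ_C + 2·0.23, so 0.8211 = (0.74 + ρ_C + 0.46) / 2.460.
ρ_C = 0.8211·2.460 − 0.74 − 0.46 = 0.820.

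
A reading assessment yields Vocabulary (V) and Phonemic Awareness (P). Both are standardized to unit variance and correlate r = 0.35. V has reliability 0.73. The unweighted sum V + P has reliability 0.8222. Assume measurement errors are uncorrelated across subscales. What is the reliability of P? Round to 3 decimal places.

0.790

Var(V+P) = 2 + 2·0.35 = 2.700.
True-score variance = ρ_V + ρ_P + 2·0.35, so 0.8222 = (0.73 + ρ_P + 0.70) / 2.700.
ρ_P = 0.8222·2.700 − 0.73 − 0.70 = 0.790.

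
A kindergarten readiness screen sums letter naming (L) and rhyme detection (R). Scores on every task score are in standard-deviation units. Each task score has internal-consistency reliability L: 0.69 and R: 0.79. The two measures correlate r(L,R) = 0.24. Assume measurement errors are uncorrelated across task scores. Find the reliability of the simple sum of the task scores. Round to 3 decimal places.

0.790

Var(L+R) = 2 + 2·[0.24] = 2 + 0.48 = 2.48.
Because errors are independent across components, Cov(Tᵢ,Tⱼ) = Cov(Xᵢ,Xⱼ); the off-diagonal part of the true-score variance is the same as above.
True-score variance = [0.69 + 0.79] + 0.48 = 1.48 + 0.48 = 1.96.
Reliability = 1.96 / 2.48 = 0.790.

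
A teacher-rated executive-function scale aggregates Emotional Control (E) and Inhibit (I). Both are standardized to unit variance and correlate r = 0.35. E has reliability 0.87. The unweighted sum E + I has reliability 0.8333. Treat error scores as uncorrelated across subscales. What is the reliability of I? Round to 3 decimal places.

0.680

Var(E+I) = 2 + 2·0.35 = 2.700.
True-score variance = ρ_E + ρ_I + 2·0.35, so 0.8333 = (0.87 + ρ_I + 0.70) / 2.700.
ρ_I = 0.8333·2.700 − 0.87 − 0.70 = 0.680.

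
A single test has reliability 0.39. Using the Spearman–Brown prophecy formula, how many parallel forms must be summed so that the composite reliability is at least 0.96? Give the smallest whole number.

k ≥ ρ*(1−ρ₁)/(ρ₁(1−ρ*)) = 0.96·0.61 / (0.39·0.04) = 37.538.
Smallest integer k = 38.

38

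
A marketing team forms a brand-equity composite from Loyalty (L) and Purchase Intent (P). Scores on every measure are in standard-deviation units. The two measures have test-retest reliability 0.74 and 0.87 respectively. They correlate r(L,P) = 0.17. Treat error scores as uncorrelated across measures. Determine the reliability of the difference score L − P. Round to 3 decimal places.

0.765

Var(L−P) = 1 + 1 − 2·0.17 = 2 − 0.34 = 1.66.
With uncorrelated errors the cross-covariances are all true-score covariance, so they carry over unchanged; only the diagonal terms shrink to ρᵢσᵢ².
True-score variance = [0.74 + 0.87] − 0.34 = 1.61 − 0.34 = 1.27.
Reliability = 1.27 / 1.66 = 0.765.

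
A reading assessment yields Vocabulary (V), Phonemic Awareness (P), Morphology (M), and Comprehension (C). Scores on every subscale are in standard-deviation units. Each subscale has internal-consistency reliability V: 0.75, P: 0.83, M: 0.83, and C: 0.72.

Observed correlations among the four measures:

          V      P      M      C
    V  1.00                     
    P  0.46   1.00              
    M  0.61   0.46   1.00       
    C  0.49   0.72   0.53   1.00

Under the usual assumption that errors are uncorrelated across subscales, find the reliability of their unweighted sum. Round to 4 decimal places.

Var(V+P+M+C) = 4 + 2·[0.46 + 0.61 + 0.49 + 0.46 + 0.72 + 0.53] = 4 + 6.54 = 10.54.
With uncorrelated errors the cross-covariances are all true-score covariance, so they carry over unchanged; only the diagonal terms shrink to ρᵢσᵢ².
True-score variance = [0.75 + 0.83 + 0.83 + 0.72] + 6.54 = 3.13 + 6.54 = 9.67.
Reliability = 9.67 / 10.54 = 0.9175.

0.9175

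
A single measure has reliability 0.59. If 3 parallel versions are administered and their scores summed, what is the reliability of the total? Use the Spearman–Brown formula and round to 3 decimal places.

0.812

ρ_k = kρ / (1 + (k−1)ρ) = 3·0.59 / (1 + 2·0.59) = 1.770 / 2.180 = 0.812.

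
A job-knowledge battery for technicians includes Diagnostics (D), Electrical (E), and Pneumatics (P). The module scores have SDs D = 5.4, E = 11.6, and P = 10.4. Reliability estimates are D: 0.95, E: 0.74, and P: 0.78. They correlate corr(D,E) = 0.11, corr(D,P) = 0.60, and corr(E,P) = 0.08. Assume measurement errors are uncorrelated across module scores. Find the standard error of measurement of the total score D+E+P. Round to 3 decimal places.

Var(total) = 271.88 + 100.475 = 372.355.
True-score variance = 211.641 + 100.475 = 312.116, so reliability = 0.8382.
Error variance = 372.355 − 312.116 = 60.2388; SEM = √60.2388 = 7.761.

7.761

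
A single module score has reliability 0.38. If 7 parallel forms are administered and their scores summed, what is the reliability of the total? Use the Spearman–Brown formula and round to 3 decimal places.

0.811

ρ_k = kρ / (1 + (k−1)ρ) = 7·0.38 / (1 + 6·0.38) = 2.660 / 3.280 = 0.811.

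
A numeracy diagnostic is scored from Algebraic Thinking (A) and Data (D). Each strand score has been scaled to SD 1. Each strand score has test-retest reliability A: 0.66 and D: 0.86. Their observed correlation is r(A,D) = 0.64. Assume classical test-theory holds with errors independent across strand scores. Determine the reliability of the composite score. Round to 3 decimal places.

0.854

Var(A+D) = 2 + 2·[0.64] = 2 + 1.28 = 3.28.
With uncorrelated errors the cross-covariances are all true-score covariance, so they carry over unchanged; only the diagonal terms shrink to ρᵢσᵢ².
True-score variance = [0.66 + 0.86] + 1.28 = 1.52 + 1.28 = 2.8.
Reliability = 2.8 / 3.28 = 0.854.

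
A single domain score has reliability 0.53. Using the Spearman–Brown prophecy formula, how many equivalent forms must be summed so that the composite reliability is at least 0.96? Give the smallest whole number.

k ≥ ρ*(1−ρ₁)/(ρ₁(1−ρ*)) = 0.96·0.47 / (0.53·0.04) = 21.283.
Smallest integer k = 22.

22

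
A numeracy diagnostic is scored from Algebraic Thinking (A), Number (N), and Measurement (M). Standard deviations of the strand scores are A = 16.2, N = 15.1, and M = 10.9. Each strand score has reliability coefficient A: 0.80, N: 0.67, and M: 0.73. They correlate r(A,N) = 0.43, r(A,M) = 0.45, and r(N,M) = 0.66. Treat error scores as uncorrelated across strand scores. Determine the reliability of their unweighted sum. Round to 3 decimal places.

Var(A+N+M) = 16.2² + 15.1² + 10.9² + 2·[16.2·15.1·0.43 + 16.2·10.9·0.45 + 15.1·10.9·0.66] = 609.26 + 586.554 = 1195.81.
Because errors are independent across components, Cov(Tᵢ,Tⱼ) = Cov(Xᵢ,Xⱼ); the off-diagonal part of the true-score variance is the same as above.
True-score variance = [16.2²·0.80 + 15.1²·0.67 + 10.9²·0.73] + 586.554 = 449.45 + 586.554 = 1036.
Reliability = 1036 / 1195.81 = 0.866.

0.866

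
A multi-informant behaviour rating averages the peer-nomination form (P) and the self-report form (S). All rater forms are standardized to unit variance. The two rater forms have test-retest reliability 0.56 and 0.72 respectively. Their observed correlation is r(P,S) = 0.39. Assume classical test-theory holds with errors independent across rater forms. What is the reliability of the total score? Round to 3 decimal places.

0.741

Var(P+S) = 2 + 2·[0.39] = 2 + 0.78 = 2.78.
With uncorrelated errors the cross-covariances are all true-score covariance, so they carry over unchanged; only the diagonal terms shrink to ρᵢσᵢ².
True-score variance = [0.56 + 0.72] + 0.78 = 1.28 + 0.78 = 2.06.
Reliability = 2.06 / 2.78 = 0.741.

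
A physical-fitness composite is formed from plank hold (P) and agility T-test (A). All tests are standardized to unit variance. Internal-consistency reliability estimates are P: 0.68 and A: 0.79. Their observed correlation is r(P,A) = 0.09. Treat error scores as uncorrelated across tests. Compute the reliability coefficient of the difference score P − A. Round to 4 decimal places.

Var(P−A) = 1 + 1 − 2·0.09 = 2 − 0.18 = 1.82.
Because errors are independent across components, Cov(Tᵢ,Tⱼ) = Cov(Xᵢ,Xⱼ); the off-diagonal part of the true-score variance is the same as above.
True-score variance = [0.68 + 0.79] − 0.18 = 1.47 − 0.18 = 1.29.
Reliability = 1.29 / 1.82 = 0.7088.

0.7088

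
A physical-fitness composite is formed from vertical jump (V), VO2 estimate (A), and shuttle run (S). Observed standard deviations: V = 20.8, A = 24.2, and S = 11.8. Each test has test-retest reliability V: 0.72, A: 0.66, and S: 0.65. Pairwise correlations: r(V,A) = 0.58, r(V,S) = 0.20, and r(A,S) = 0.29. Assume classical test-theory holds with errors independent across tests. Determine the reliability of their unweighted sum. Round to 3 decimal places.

0.816

Var(V+A+S) = 20.8² + 24.2² + 11.8² + 2·[20.8·24.2·0.58 + 20.8·11.8·0.20 + 24.2·11.8·0.29] = 1157.52 + 847.698 = 2005.22.
Because errors are independent across components, Cov(Tᵢ,Tⱼ) = Cov(Xᵢ,Xⱼ); the off-diagonal part of the true-score variance is the same as above.
True-score variance = [20.8²·0.72 + 24.2²·0.66 + 11.8²·0.65] + 847.698 = 788.529 + 847.698 = 1636.23.
Reliability = 1636.23 / 2005.22 = 0.816.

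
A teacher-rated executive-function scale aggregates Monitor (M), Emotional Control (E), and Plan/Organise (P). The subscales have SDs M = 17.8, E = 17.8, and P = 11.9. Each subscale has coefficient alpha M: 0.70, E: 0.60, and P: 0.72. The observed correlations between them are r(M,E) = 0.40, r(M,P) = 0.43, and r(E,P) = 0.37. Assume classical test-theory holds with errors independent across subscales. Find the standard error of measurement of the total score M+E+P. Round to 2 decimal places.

16.17

Var(total) = 775.29 + 592.384 = 1367.67.
True-score variance = 513.851 + 592.384 = 1106.24, so reliability = 0.8088.
Error variance = 1367.67 − 1106.24 = 261.439; SEM = √261.439 = 16.17.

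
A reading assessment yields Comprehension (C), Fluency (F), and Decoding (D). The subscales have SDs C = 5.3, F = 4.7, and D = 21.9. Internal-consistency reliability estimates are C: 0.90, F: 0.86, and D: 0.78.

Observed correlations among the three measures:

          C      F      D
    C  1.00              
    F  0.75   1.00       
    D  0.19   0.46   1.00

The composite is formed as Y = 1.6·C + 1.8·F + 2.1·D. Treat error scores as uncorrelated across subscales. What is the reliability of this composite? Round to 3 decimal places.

Var(Y) = 1.6²·5.3² + 1.8²·4.7² + 2.1²·21.9² + 2·[2.88·5.3·4.7·0.75 + 3.36·5.3·21.9·0.19 + 3.78·4.7·21.9·0.46] = 2258.56 + 613.759 = 2872.32.
Under uncorrelated errors the observed covariances equal the true-score covariances, so only the own-variance terms attenuate.
True-score variance = [1.6²·5.3²·0.90 + 1.8²·4.7²·0.86 + 2.1²·21.9²·0.78] + 613.759 = 1776.03 + 613.759 = 2389.79.
Reliability = 2389.79 / 2872.32 = 0.832.

0.832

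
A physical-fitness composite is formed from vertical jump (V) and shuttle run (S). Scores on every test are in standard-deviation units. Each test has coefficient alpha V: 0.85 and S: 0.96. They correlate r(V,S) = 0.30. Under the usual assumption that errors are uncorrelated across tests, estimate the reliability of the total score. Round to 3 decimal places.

0.927

Var(V+S) = 2 + 2·[0.30] = 2 + 0.6 = 2.6.
With uncorrelated errors the cross-covariances are all true-score covariance, so they carry over unchanged; only the diagonal terms shrink to ρᵢσᵢ².
True-score variance = [0.85 + 0.96] + 0.6 = 1.81 + 0.6 = 2.41.
Reliability = 2.41 / 2.6 = 0.927.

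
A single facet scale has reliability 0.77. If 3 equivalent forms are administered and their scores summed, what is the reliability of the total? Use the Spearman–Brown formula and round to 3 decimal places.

ρ_k = kρ / (1 + (k−1)ρ) = 3·0.77 / (1 + 2·0.77) = 2.310 / 2.540 = 0.909.

0.909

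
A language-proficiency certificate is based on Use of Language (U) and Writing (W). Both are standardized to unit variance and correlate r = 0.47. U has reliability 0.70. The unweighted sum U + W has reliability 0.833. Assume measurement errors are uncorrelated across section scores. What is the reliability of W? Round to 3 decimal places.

Var(U+W) = 2 + 2·0.47 = 2.940.
True-score variance = ρ_U + ρ_W + 2·0.47, so 0.833 = (0.70 + ρ_W + 0.94) / 2.940.
ρ_W = 0.833·2.940 − 0.70 − 0.94 = 0.809.

0.809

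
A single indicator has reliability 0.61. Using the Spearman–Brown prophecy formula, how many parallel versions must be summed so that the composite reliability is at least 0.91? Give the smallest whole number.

k ≥ ρ*(1−ρ₁)/(ρ₁(1−ρ*)) = 0.91·0.39 / (0.61·0.09) = 6.464.
Smallest integer k = 7.

7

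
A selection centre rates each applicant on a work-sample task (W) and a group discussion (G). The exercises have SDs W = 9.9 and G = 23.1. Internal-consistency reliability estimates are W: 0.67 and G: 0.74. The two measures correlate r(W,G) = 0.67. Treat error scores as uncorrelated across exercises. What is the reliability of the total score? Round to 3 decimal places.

Var(W+G) = 9.9² + 23.1² + 2·[9.9·23.1·0.67] = 631.62 + 306.445 = 938.065.
Under uncorrelated errors the observed covariances equal the true-score covariances, so only the own-variance terms attenuate.
True-score variance = [9.9²·0.67 + 23.1²·0.74] + 306.445 = 460.538 + 306.445 = 766.983.
Reliability = 766.983 / 938.065 = 0.818.

0.818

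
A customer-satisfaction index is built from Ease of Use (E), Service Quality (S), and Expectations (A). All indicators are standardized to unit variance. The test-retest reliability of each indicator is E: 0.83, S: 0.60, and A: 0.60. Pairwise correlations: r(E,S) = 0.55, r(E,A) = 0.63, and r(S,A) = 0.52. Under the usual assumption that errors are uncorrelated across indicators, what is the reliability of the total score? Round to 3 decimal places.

0.848

Var(E+S+A) = 3 + 2·[0.55 + 0.63 + 0.52] = 3 + 3.4 = 6.4.
With uncorrelated errors the cross-covariances are all true-score covariance, so they carry over unchanged; only the diagonal terms shrink to ρᵢσᵢ².
True-score variance = [0.83 + 0.60 + 0.60] + 3.4 = 2.03 + 3.4 = 5.43.
Reliability = 5.43 / 6.4 = 0.848.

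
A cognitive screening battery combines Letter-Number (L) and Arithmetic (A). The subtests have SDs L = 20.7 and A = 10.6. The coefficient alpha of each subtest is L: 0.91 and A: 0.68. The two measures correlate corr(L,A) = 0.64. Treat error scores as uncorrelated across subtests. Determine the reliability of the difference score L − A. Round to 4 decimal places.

Var(L−A) = 20.7² + 10.6² − 2·20.7·10.6·0.64 = 540.85 − 280.858 = 259.992.
With uncorrelated errors the cross-covariances are all true-score covariance, so they carry over unchanged; only the diagonal terms shrink to ρᵢσᵢ².
True-score variance = [20.7²·0.91 + 10.6²·0.68] − 280.858 = 466.331 − 280.858 = 185.473.
Reliability = 185.473 / 259.992 = 0.7134.

0.7134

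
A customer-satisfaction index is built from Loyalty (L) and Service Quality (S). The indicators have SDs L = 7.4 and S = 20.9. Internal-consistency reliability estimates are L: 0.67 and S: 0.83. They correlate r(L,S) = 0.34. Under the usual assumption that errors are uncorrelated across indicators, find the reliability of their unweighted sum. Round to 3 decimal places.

0.845

Var(L+S) = 7.4² + 20.9² + 2·[7.4·20.9·0.34] = 491.57 + 105.169 = 596.739.
With uncorrelated errors the cross-covariances are all true-score covariance, so they carry over unchanged; only the diagonal terms shrink to ρᵢσᵢ².
True-score variance = [7.4²·0.67 + 20.9²·0.83] + 105.169 = 399.241 + 105.169 = 504.41.
Reliability = 504.41 / 596.739 = 0.845.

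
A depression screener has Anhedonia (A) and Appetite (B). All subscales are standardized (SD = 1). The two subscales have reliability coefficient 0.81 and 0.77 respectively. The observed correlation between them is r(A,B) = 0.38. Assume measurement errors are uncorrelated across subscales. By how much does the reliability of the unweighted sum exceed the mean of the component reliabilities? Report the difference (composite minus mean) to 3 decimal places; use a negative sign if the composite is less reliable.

Var(sum) = 2 + 0.76 = 2.76; true-score variance = 1.58 + 0.76 = 2.34; composite reliability = 0.8478.
Mean component reliability = 0.7900.
Difference = 0.8478 − 0.7900 = 0.058.

0.058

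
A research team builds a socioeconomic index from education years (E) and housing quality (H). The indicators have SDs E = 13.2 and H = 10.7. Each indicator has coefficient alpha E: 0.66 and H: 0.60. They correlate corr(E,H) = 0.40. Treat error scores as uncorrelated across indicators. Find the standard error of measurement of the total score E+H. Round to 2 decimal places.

Var(total) = 288.73 + 112.992 = 401.722.
True-score variance = 183.692 + 112.992 = 296.684, so reliability = 0.7385.
Error variance = 401.722 − 296.684 = 105.038; SEM = √105.038 = 10.25.

10.25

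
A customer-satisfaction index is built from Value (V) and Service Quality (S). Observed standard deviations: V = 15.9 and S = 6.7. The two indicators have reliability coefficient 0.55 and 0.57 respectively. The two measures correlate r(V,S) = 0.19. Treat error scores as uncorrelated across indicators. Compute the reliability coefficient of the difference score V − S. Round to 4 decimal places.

0.4827

Var(V−S) = 15.9² + 6.7² − 2·15.9·6.7·0.19 = 297.7 − 40.4814 = 257.219.
Under uncorrelated errors the observed covariances equal the true-score covariances, so only the own-variance terms attenuate.
True-score variance = [15.9²·0.55 + 6.7²·0.57] − 40.4814 = 164.633 − 40.4814 = 124.151.
Reliability = 124.151 / 257.219 = 0.4827.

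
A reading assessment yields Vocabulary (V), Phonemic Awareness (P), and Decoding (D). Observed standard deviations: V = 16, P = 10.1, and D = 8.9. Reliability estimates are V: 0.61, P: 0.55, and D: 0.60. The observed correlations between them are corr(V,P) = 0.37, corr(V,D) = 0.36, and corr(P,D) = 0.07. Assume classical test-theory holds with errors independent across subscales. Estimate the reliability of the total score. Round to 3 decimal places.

0.736

Var(V+P+D) = 16² + 10.1² + 8.9² + 2·[16·10.1·0.37 + 16·8.9·0.36 + 10.1·8.9·0.07] = 437.22 + 234.697 = 671.917.
Because errors are independent across components, Cov(Tᵢ,Tⱼ) = Cov(Xᵢ,Xⱼ); the off-diagonal part of the true-score variance is the same as above.
True-score variance = [16²·0.61 + 10.1²·0.55 + 8.9²·0.60] + 234.697 = 259.791 + 234.697 = 494.488.
Reliability = 494.488 / 671.917 = 0.736.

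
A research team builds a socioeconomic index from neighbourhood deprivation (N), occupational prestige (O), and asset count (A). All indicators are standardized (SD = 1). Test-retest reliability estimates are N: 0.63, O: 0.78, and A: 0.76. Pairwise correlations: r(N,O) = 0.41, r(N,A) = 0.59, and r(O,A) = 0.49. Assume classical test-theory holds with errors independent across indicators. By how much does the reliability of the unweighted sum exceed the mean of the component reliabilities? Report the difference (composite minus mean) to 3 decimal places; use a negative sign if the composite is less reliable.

Var(sum) = 3 + 2.98 = 5.98; true-score variance = 2.17 + 2.98 = 5.15; composite reliability = 0.8612.
Mean component reliability = 0.7233.
Difference = 0.8612 − 0.7233 = 0.138.

0.138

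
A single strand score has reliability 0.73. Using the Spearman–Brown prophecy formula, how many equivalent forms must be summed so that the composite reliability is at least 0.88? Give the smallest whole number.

k ≥ ρ*(1−ρ₁)/(ρ₁(1−ρ*)) = 0.88·0.27 / (0.73·0.12) = 2.712.
Smallest integer k = 3.

3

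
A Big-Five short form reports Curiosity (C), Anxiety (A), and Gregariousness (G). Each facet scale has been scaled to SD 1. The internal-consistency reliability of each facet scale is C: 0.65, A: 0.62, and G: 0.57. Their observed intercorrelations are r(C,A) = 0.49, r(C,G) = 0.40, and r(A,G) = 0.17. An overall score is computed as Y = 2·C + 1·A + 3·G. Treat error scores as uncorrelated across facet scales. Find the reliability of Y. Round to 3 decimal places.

0.741

Var(Y) = 2² + 1 + 3² + 2·[2·0.49 + 6·0.40 + 3·0.17] = 14 + 7.78 = 21.78.
Under uncorrelated errors the observed covariances equal the true-score covariances, so only the own-variance terms attenuate.
True-score variance = [2²·0.65 + 0.62 + 3²·0.57] + 7.78 = 8.35 + 7.78 = 16.13.
Reliability = 16.13 / 21.78 = 0.741.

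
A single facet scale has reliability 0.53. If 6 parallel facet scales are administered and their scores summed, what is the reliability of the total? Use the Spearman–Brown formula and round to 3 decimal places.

ρ_k = kρ / (1 + (k−1)ρ) = 6·0.53 / (1 + 5·0.53) = 3.180 / 3.650 = 0.871.

0.871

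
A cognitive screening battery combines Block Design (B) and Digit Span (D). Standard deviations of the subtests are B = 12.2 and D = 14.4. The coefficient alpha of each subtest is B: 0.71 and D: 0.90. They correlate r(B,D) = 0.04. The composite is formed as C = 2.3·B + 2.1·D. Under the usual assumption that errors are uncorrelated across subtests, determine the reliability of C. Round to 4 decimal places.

Var(C) = 2.3²·12.2² + 2.1²·14.4² + 2·[4.83·12.2·14.4·0.04] = 1701.82 + 67.8828 = 1769.7.
Under uncorrelated errors the observed covariances equal the true-score covariances, so only the own-variance terms attenuate.
True-score variance = [2.3²·12.2²·0.71 + 2.1²·14.4²·0.90] + 67.8828 = 1382.04 + 67.8828 = 1449.92.
Reliability = 1449.92 / 1769.7 = 0.8193.

0.8193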